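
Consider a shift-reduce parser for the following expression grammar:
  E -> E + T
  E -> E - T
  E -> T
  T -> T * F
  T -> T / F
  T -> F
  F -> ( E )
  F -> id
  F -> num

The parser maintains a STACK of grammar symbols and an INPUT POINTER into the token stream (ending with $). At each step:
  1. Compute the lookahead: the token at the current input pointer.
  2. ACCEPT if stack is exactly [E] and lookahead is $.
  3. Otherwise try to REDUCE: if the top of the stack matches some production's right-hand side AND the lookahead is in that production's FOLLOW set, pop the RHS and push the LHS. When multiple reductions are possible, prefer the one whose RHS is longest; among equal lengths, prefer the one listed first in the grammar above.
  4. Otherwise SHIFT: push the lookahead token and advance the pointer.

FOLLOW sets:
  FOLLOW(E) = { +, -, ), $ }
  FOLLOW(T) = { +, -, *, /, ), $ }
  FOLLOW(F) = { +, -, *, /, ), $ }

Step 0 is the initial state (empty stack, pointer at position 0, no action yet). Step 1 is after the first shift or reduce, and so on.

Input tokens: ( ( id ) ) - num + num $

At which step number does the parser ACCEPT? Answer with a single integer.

Answer: 25

Derivation:
Step 1: shift (. Stack=[(] ptr=1 lookahead=( remaining=[( id ) ) - num + num $]
Step 2: shift (. Stack=[( (] ptr=2 lookahead=id remaining=[id ) ) - num + num $]
Step 3: shift id. Stack=[( ( id] ptr=3 lookahead=) remaining=[) ) - num + num $]
Step 4: reduce F->id. Stack=[( ( F] ptr=3 lookahead=) remaining=[) ) - num + num $]
Step 5: reduce T->F. Stack=[( ( T] ptr=3 lookahead=) remaining=[) ) - num + num $]
Step 6: reduce E->T. Stack=[( ( E] ptr=3 lookahead=) remaining=[) ) - num + num $]
Step 7: shift ). Stack=[( ( E )] ptr=4 lookahead=) remaining=[) - num + num $]
Step 8: reduce F->( E ). Stack=[( F] ptr=4 lookahead=) remaining=[) - num + num $]
Step 9: reduce T->F. Stack=[( T] ptr=4 lookahead=) remaining=[) - num + num $]
Step 10: reduce E->T. Stack=[( E] ptr=4 lookahead=) remaining=[) - num + num $]
Step 11: shift ). Stack=[( E )] ptr=5 lookahead=- remaining=[- num + num $]
Step 12: reduce F->( E ). Stack=[F] ptr=5 lookahead=- remaining=[- num + num $]
Step 13: reduce T->F. Stack=[T] ptr=5 lookahead=- remaining=[- num + num $]
Step 14: reduce E->T. Stack=[E] ptr=5 lookahead=- remaining=[- num + num $]
Step 15: shift -. Stack=[E -] ptr=6 lookahead=num remaining=[num + num $]
Step 16: shift num. Stack=[E - num] ptr=7 lookahead=+ remaining=[+ num $]
Step 17: reduce F->num. Stack=[E - F] ptr=7 lookahead=+ remaining=[+ num $]
Step 18: reduce T->F. Stack=[E - T] ptr=7 lookahead=+ remaining=[+ num $]
Step 19: reduce E->E - T. Stack=[E] ptr=7 lookahead=+ remaining=[+ num $]
Step 20: shift +. Stack=[E +] ptr=8 lookahead=num remaining=[num $]
Step 21: shift num. Stack=[E + num] ptr=9 lookahead=$ remaining=[$]
Step 22: reduce F->num. Stack=[E + F] ptr=9 lookahead=$ remaining=[$]
Step 23: reduce T->F. Stack=[E + T] ptr=9 lookahead=$ remaining=[$]
Step 24: reduce E->E + T. Stack=[E] ptr=9 lookahead=$ remaining=[$]
Step 25: accept. Stack=[E] ptr=9 lookahead=$ remaining=[$]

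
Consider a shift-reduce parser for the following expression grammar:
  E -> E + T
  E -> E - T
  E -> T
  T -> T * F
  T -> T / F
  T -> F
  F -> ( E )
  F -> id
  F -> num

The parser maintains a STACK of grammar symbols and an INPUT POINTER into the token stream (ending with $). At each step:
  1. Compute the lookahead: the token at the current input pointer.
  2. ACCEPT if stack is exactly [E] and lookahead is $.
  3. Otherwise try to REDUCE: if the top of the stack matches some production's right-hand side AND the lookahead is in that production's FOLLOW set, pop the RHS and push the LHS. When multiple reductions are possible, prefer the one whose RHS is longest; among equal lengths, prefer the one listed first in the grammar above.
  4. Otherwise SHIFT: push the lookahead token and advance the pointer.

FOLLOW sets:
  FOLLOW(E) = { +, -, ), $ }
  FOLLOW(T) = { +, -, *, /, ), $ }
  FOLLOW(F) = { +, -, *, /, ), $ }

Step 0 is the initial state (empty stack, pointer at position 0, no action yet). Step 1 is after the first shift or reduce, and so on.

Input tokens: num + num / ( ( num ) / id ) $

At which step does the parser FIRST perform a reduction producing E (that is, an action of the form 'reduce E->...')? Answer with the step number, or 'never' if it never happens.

Answer: 4

Derivation:
Step 1: shift num. Stack=[num] ptr=1 lookahead=+ remaining=[+ num / ( ( num ) / id ) $]
Step 2: reduce F->num. Stack=[F] ptr=1 lookahead=+ remaining=[+ num / ( ( num ) / id ) $]
Step 3: reduce T->F. Stack=[T] ptr=1 lookahead=+ remaining=[+ num / ( ( num ) / id ) $]
Step 4: reduce E->T. Stack=[E] ptr=1 lookahead=+ remaining=[+ num / ( ( num ) / id ) $]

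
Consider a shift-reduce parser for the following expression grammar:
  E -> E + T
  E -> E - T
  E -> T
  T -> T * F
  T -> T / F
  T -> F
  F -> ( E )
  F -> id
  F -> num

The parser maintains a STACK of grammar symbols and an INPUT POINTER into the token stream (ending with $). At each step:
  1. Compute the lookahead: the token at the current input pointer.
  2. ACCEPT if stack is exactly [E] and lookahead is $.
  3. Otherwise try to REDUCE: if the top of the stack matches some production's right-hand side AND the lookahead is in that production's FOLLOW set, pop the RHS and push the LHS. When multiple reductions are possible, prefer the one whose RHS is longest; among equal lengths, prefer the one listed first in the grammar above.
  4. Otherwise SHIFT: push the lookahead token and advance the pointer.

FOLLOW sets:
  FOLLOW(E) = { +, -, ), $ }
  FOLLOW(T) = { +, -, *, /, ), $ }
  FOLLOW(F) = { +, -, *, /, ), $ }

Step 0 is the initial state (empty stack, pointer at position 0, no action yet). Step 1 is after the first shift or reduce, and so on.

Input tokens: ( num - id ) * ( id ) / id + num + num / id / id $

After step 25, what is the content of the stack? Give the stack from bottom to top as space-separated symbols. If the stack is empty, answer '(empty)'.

Answer: T / F

Derivation:
Step 1: shift (. Stack=[(] ptr=1 lookahead=num remaining=[num - id ) * ( id ) / id + num + num / id / id $]
Step 2: shift num. Stack=[( num] ptr=2 lookahead=- remaining=[- id ) * ( id ) / id + num + num / id / id $]
Step 3: reduce F->num. Stack=[( F] ptr=2 lookahead=- remaining=[- id ) * ( id ) / id + num + num / id / id $]
Step 4: reduce T->F. Stack=[( T] ptr=2 lookahead=- remaining=[- id ) * ( id ) / id + num + num / id / id $]
Step 5: reduce E->T. Stack=[( E] ptr=2 lookahead=- remaining=[- id ) * ( id ) / id + num + num / id / id $]
Step 6: shift -. Stack=[( E -] ptr=3 lookahead=id remaining=[id ) * ( id ) / id + num + num / id / id $]
Step 7: shift id. Stack=[( E - id] ptr=4 lookahead=) remaining=[) * ( id ) / id + num + num / id / id $]
Step 8: reduce F->id. Stack=[( E - F] ptr=4 lookahead=) remaining=[) * ( id ) / id + num + num / id / id $]
Step 9: reduce T->F. Stack=[( E - T] ptr=4 lookahead=) remaining=[) * ( id ) / id + num + num / id / id $]
Step 10: reduce E->E - T. Stack=[( E] ptr=4 lookahead=) remaining=[) * ( id ) / id + num + num / id / id $]
Step 11: shift ). Stack=[( E )] ptr=5 lookahead=* remaining=[* ( id ) / id + num + num / id / id $]
Step 12: reduce F->( E ). Stack=[F] ptr=5 lookahead=* remaining=[* ( id ) / id + num + num / id / id $]
Step 13: reduce T->F. Stack=[T] ptr=5 lookahead=* remaining=[* ( id ) / id + num + num / id / id $]
Step 14: shift *. Stack=[T *] ptr=6 lookahead=( remaining=[( id ) / id + num + num / id / id $]
Step 15: shift (. Stack=[T * (] ptr=7 lookahead=id remaining=[id ) / id + num + num / id / id $]
Step 16: shift id. Stack=[T * ( id] ptr=8 lookahead=) remaining=[) / id + num + num / id / id $]
Step 17: reduce F->id. Stack=[T * ( F] ptr=8 lookahead=) remaining=[) / id + num + num / id / id $]
Step 18: reduce T->F. Stack=[T * ( T] ptr=8 lookahead=) remaining=[) / id + num + num / id / id $]
Step 19: reduce E->T. Stack=[T * ( E] ptr=8 lookahead=) remaining=[) / id + num + num / id / id $]
Step 20: shift ). Stack=[T * ( E )] ptr=9 lookahead=/ remaining=[/ id + num + num / id / id $]
Step 21: reduce F->( E ). Stack=[T * F] ptr=9 lookahead=/ remaining=[/ id + num + num / id / id $]
Step 22: reduce T->T * F. Stack=[T] ptr=9 lookahead=/ remaining=[/ id + num + num / id / id $]
Step 23: shift /. Stack=[T /] ptr=10 lookahead=id remaining=[id + num + num / id / id $]
Step 24: shift id. Stack=[T / id] ptr=11 lookahead=+ remaining=[+ num + num / id / id $]
Step 25: reduce F->id. Stack=[T / F] ptr=11 lookahead=+ remaining=[+ num + num / id / id $]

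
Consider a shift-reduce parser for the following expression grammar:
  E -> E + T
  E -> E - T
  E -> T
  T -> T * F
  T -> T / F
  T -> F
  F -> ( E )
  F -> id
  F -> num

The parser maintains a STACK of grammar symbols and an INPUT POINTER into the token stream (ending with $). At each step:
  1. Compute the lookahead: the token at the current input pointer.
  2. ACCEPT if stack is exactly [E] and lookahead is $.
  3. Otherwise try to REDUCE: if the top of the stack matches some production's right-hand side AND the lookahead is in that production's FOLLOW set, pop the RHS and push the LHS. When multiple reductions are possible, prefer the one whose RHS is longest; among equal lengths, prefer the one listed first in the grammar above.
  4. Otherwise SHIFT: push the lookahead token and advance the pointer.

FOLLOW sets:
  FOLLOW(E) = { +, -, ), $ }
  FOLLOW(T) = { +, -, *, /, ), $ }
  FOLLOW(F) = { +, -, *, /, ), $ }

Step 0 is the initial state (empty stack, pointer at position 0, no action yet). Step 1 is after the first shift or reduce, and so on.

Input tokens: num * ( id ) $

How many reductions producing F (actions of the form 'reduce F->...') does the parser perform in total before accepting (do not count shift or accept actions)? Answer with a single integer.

Answer: 3

Derivation:
Step 1: shift num. Stack=[num] ptr=1 lookahead=* remaining=[* ( id ) $]
Step 2: reduce F->num. Stack=[F] ptr=1 lookahead=* remaining=[* ( id ) $]
Step 3: reduce T->F. Stack=[T] ptr=1 lookahead=* remaining=[* ( id ) $]
Step 4: shift *. Stack=[T *] ptr=2 lookahead=( remaining=[( id ) $]
Step 5: shift (. Stack=[T * (] ptr=3 lookahead=id remaining=[id ) $]
Step 6: shift id. Stack=[T * ( id] ptr=4 lookahead=) remaining=[) $]
Step 7: reduce F->id. Stack=[T * ( F] ptr=4 lookahead=) remaining=[) $]
Step 8: reduce T->F. Stack=[T * ( T] ptr=4 lookahead=) remaining=[) $]
Step 9: reduce E->T. Stack=[T * ( E] ptr=4 lookahead=) remaining=[) $]
Step 10: shift ). Stack=[T * ( E )] ptr=5 lookahead=$ remaining=[$]
Step 11: reduce F->( E ). Stack=[T * F] ptr=5 lookahead=$ remaining=[$]
Step 12: reduce T->T * F. Stack=[T] ptr=5 lookahead=$ remaining=[$]
Step 13: reduce E->T. Stack=[E] ptr=5 lookahead=$ remaining=[$]
Step 14: accept. Stack=[E] ptr=5 lookahead=$ remaining=[$]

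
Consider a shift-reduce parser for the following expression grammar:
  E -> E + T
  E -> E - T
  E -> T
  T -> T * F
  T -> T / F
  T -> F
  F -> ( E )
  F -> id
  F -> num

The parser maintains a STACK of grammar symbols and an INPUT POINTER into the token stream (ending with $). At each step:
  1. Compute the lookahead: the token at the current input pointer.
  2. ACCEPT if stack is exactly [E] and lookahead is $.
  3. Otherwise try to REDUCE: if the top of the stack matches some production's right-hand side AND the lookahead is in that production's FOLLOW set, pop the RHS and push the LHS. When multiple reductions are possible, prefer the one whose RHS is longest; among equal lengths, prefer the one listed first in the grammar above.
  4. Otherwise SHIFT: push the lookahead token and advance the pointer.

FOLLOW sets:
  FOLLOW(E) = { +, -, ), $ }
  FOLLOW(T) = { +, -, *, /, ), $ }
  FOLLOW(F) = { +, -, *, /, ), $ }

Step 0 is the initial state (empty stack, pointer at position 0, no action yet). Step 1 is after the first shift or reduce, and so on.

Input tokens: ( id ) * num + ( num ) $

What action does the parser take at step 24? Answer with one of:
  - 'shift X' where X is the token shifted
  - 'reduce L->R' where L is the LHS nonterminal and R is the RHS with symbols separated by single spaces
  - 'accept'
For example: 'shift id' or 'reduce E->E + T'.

Answer: accept

Derivation:
Step 1: shift (. Stack=[(] ptr=1 lookahead=id remaining=[id ) * num + ( num ) $]
Step 2: shift id. Stack=[( id] ptr=2 lookahead=) remaining=[) * num + ( num ) $]
Step 3: reduce F->id. Stack=[( F] ptr=2 lookahead=) remaining=[) * num + ( num ) $]
Step 4: reduce T->F. Stack=[( T] ptr=2 lookahead=) remaining=[) * num + ( num ) $]
Step 5: reduce E->T. Stack=[( E] ptr=2 lookahead=) remaining=[) * num + ( num ) $]
Step 6: shift ). Stack=[( E )] ptr=3 lookahead=* remaining=[* num + ( num ) $]
Step 7: reduce F->( E ). Stack=[F] ptr=3 lookahead=* remaining=[* num + ( num ) $]
Step 8: reduce T->F. Stack=[T] ptr=3 lookahead=* remaining=[* num + ( num ) $]
Step 9: shift *. Stack=[T *] ptr=4 lookahead=num remaining=[num + ( num ) $]
Step 10: shift num. Stack=[T * num] ptr=5 lookahead=+ remaining=[+ ( num ) $]
Step 11: reduce F->num. Stack=[T * F] ptr=5 lookahead=+ remaining=[+ ( num ) $]
Step 12: reduce T->T * F. Stack=[T] ptr=5 lookahead=+ remaining=[+ ( num ) $]
Step 13: reduce E->T. Stack=[E] ptr=5 lookahead=+ remaining=[+ ( num ) $]
Step 14: shift +. Stack=[E +] ptr=6 lookahead=( remaining=[( num ) $]
Step 15: shift (. Stack=[E + (] ptr=7 lookahead=num remaining=[num ) $]
Step 16: shift num. Stack=[E + ( num] ptr=8 lookahead=) remaining=[) $]
Step 17: reduce F->num. Stack=[E + ( F] ptr=8 lookahead=) remaining=[) $]
Step 18: reduce T->F. Stack=[E + ( T] ptr=8 lookahead=) remaining=[) $]
Step 19: reduce E->T. Stack=[E + ( E] ptr=8 lookahead=) remaining=[) $]
Step 20: shift ). Stack=[E + ( E )] ptr=9 lookahead=$ remaining=[$]
Step 21: reduce F->( E ). Stack=[E + F] ptr=9 lookahead=$ remaining=[$]
Step 22: reduce T->F. Stack=[E + T] ptr=9 lookahead=$ remaining=[$]
Step 23: reduce E->E + T. Stack=[E] ptr=9 lookahead=$ remaining=[$]
Step 24: accept. Stack=[E] ptr=9 lookahead=$ remaining=[$]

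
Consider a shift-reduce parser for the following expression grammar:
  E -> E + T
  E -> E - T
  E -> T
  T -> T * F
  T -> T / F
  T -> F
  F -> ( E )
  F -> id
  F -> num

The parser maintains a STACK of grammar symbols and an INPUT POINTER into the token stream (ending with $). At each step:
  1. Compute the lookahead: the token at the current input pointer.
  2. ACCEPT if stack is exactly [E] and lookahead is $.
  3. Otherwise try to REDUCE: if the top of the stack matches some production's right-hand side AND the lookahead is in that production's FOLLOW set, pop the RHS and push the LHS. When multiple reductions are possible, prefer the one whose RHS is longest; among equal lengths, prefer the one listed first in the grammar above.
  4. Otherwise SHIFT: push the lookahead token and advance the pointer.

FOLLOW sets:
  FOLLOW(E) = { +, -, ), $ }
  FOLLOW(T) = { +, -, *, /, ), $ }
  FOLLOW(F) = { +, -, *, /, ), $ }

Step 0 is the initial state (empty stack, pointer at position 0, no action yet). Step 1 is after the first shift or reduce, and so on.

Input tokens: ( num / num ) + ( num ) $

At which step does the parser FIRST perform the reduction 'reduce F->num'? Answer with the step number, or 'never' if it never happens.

Answer: 3

Derivation:
Step 1: shift (. Stack=[(] ptr=1 lookahead=num remaining=[num / num ) + ( num ) $]
Step 2: shift num. Stack=[( num] ptr=2 lookahead=/ remaining=[/ num ) + ( num ) $]
Step 3: reduce F->num. Stack=[( F] ptr=2 lookahead=/ remaining=[/ num ) + ( num ) $]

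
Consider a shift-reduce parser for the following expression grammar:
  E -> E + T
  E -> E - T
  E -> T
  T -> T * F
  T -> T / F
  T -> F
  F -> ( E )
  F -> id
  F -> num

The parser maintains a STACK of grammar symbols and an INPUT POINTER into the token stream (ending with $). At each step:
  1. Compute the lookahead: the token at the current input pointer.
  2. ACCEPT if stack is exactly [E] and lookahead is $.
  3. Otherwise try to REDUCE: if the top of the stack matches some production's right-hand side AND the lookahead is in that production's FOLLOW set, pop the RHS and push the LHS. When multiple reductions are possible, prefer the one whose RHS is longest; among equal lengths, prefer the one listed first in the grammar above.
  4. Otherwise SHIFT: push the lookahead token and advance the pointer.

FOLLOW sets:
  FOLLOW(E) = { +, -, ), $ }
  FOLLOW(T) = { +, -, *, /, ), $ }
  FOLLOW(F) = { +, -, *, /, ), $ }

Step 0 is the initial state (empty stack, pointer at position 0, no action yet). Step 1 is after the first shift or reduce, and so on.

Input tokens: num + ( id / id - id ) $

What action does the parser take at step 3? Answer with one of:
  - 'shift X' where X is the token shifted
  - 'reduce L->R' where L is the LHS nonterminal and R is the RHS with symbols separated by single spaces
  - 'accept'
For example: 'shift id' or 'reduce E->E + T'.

Answer: reduce T->F

Derivation:
Step 1: shift num. Stack=[num] ptr=1 lookahead=+ remaining=[+ ( id / id - id ) $]
Step 2: reduce F->num. Stack=[F] ptr=1 lookahead=+ remaining=[+ ( id / id - id ) $]
Step 3: reduce T->F. Stack=[T] ptr=1 lookahead=+ remaining=[+ ( id / id - id ) $]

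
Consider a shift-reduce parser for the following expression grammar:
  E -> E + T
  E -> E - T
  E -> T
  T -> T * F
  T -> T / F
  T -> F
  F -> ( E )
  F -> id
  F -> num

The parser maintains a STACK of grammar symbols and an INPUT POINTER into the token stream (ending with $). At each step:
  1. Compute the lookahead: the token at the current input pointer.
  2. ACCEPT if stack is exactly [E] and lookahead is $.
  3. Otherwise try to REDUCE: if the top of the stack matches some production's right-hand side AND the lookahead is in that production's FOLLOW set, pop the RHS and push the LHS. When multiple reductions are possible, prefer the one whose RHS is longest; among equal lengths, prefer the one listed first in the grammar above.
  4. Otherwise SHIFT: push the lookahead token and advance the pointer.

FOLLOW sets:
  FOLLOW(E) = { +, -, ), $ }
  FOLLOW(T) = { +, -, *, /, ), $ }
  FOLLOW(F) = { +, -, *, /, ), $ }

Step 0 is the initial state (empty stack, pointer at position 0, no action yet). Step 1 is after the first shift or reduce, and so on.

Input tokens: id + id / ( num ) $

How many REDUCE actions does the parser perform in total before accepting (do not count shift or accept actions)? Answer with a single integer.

Step 1: shift id. Stack=[id] ptr=1 lookahead=+ remaining=[+ id / ( num ) $]
Step 2: reduce F->id. Stack=[F] ptr=1 lookahead=+ remaining=[+ id / ( num ) $]
Step 3: reduce T->F. Stack=[T] ptr=1 lookahead=+ remaining=[+ id / ( num ) $]
Step 4: reduce E->T. Stack=[E] ptr=1 lookahead=+ remaining=[+ id / ( num ) $]
Step 5: shift +. Stack=[E +] ptr=2 lookahead=id remaining=[id / ( num ) $]
Step 6: shift id. Stack=[E + id] ptr=3 lookahead=/ remaining=[/ ( num ) $]
Step 7: reduce F->id. Stack=[E + F] ptr=3 lookahead=/ remaining=[/ ( num ) $]
Step 8: reduce T->F. Stack=[E + T] ptr=3 lookahead=/ remaining=[/ ( num ) $]
Step 9: shift /. Stack=[E + T /] ptr=4 lookahead=( remaining=[( num ) $]
Step 10: shift (. Stack=[E + T / (] ptr=5 lookahead=num remaining=[num ) $]
Step 11: shift num. Stack=[E + T / ( num] ptr=6 lookahead=) remaining=[) $]
Step 12: reduce F->num. Stack=[E + T / ( F] ptr=6 lookahead=) remaining=[) $]
Step 13: reduce T->F. Stack=[E + T / ( T] ptr=6 lookahead=) remaining=[) $]
Step 14: reduce E->T. Stack=[E + T / ( E] ptr=6 lookahead=) remaining=[) $]
Step 15: shift ). Stack=[E + T / ( E )] ptr=7 lookahead=$ remaining=[$]
Step 16: reduce F->( E ). Stack=[E + T / F] ptr=7 lookahead=$ remaining=[$]
Step 17: reduce T->T / F. Stack=[E + T] ptr=7 lookahead=$ remaining=[$]
Step 18: reduce E->E + T. Stack=[E] ptr=7 lookahead=$ remaining=[$]
Step 19: accept. Stack=[E] ptr=7 lookahead=$ remaining=[$]

Answer: 11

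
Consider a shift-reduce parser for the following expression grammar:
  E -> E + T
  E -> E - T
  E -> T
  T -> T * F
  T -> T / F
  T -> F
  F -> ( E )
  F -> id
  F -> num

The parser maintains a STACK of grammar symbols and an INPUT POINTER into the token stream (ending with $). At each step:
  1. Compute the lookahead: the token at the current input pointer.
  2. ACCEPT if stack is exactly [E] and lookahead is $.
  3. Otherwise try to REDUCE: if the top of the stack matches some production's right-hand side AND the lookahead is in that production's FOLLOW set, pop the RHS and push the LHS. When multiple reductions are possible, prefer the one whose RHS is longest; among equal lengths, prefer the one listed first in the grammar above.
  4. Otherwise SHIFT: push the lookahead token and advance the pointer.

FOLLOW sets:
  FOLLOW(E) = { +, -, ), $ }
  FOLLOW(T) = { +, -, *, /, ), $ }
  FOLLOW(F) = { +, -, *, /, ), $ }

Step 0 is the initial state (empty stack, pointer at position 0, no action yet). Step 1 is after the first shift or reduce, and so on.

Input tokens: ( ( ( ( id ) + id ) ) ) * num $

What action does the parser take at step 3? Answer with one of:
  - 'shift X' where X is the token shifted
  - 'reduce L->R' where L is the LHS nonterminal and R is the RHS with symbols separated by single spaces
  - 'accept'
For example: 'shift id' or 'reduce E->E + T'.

Step 1: shift (. Stack=[(] ptr=1 lookahead=( remaining=[( ( ( id ) + id ) ) ) * num $]
Step 2: shift (. Stack=[( (] ptr=2 lookahead=( remaining=[( ( id ) + id ) ) ) * num $]
Step 3: shift (. Stack=[( ( (] ptr=3 lookahead=( remaining=[( id ) + id ) ) ) * num $]

Answer: shift (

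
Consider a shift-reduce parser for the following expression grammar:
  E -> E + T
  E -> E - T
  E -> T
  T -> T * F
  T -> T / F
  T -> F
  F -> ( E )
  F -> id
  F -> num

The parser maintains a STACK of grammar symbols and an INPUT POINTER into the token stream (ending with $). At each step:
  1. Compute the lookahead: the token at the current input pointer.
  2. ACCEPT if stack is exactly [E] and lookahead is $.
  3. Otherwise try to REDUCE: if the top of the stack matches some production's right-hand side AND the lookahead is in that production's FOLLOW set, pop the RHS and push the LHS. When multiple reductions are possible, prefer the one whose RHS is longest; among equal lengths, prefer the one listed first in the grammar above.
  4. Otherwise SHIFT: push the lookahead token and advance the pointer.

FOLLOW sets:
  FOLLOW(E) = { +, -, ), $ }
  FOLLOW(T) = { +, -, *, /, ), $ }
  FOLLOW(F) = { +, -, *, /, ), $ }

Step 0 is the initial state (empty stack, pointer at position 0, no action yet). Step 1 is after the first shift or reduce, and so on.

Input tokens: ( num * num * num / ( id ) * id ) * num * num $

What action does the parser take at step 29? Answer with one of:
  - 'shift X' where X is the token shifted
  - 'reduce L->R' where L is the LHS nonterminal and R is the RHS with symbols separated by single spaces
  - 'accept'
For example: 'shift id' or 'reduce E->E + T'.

Answer: reduce T->F

Derivation:
Step 1: shift (. Stack=[(] ptr=1 lookahead=num remaining=[num * num * num / ( id ) * id ) * num * num $]
Step 2: shift num. Stack=[( num] ptr=2 lookahead=* remaining=[* num * num / ( id ) * id ) * num * num $]
Step 3: reduce F->num. Stack=[( F] ptr=2 lookahead=* remaining=[* num * num / ( id ) * id ) * num * num $]
Step 4: reduce T->F. Stack=[( T] ptr=2 lookahead=* remaining=[* num * num / ( id ) * id ) * num * num $]
Step 5: shift *. Stack=[( T *] ptr=3 lookahead=num remaining=[num * num / ( id ) * id ) * num * num $]
Step 6: shift num. Stack=[( T * num] ptr=4 lookahead=* remaining=[* num / ( id ) * id ) * num * num $]
Step 7: reduce F->num. Stack=[( T * F] ptr=4 lookahead=* remaining=[* num / ( id ) * id ) * num * num $]
Step 8: reduce T->T * F. Stack=[( T] ptr=4 lookahead=* remaining=[* num / ( id ) * id ) * num * num $]
Step 9: shift *. Stack=[( T *] ptr=5 lookahead=num remaining=[num / ( id ) * id ) * num * num $]
Step 10: shift num. Stack=[( T * num] ptr=6 lookahead=/ remaining=[/ ( id ) * id ) * num * num $]
Step 11: reduce F->num. Stack=[( T * F] ptr=6 lookahead=/ remaining=[/ ( id ) * id ) * num * num $]
Step 12: reduce T->T * F. Stack=[( T] ptr=6 lookahead=/ remaining=[/ ( id ) * id ) * num * num $]
Step 13: shift /. Stack=[( T /] ptr=7 lookahead=( remaining=[( id ) * id ) * num * num $]
Step 14: shift (. Stack=[( T / (] ptr=8 lookahead=id remaining=[id ) * id ) * num * num $]
Step 15: shift id. Stack=[( T / ( id] ptr=9 lookahead=) remaining=[) * id ) * num * num $]
Step 16: reduce F->id. Stack=[( T / ( F] ptr=9 lookahead=) remaining=[) * id ) * num * num $]
Step 17: reduce T->F. Stack=[( T / ( T] ptr=9 lookahead=) remaining=[) * id ) * num * num $]
Step 18: reduce E->T. Stack=[( T / ( E] ptr=9 lookahead=) remaining=[) * id ) * num * num $]
Step 19: shift ). Stack=[( T / ( E )] ptr=10 lookahead=* remaining=[* id ) * num * num $]
Step 20: reduce F->( E ). Stack=[( T / F] ptr=10 lookahead=* remaining=[* id ) * num * num $]
Step 21: reduce T->T / F. Stack=[( T] ptr=10 lookahead=* remaining=[* id ) * num * num $]
Step 22: shift *. Stack=[( T *] ptr=11 lookahead=id remaining=[id ) * num * num $]
Step 23: shift id. Stack=[( T * id] ptr=12 lookahead=) remaining=[) * num * num $]
Step 24: reduce F->id. Stack=[( T * F] ptr=12 lookahead=) remaining=[) * num * num $]
Step 25: reduce T->T * F. Stack=[( T] ptr=12 lookahead=) remaining=[) * num * num $]
Step 26: reduce E->T. Stack=[( E] ptr=12 lookahead=) remaining=[) * num * num $]
Step 27: shift ). Stack=[( E )] ptr=13 lookahead=* remaining=[* num * num $]
Step 28: reduce F->( E ). Stack=[F] ptr=13 lookahead=* remaining=[* num * num $]
Step 29: reduce T->F. Stack=[T] ptr=13 lookahead=* remaining=[* num * num $]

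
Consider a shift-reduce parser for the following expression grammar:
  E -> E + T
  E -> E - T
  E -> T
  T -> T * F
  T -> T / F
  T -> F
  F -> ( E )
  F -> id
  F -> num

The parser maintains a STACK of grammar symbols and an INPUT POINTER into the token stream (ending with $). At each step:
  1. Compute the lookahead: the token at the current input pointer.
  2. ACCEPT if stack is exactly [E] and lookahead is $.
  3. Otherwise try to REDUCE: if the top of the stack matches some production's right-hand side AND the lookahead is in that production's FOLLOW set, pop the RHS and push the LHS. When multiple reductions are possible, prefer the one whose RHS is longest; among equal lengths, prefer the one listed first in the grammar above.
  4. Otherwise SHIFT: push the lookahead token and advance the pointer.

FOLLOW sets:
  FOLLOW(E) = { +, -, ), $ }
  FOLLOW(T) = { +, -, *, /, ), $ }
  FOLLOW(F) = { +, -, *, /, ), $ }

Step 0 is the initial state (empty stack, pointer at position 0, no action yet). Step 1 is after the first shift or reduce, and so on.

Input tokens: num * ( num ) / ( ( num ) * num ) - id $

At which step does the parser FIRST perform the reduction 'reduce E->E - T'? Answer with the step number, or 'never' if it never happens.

Answer: 36

Derivation:
Step 1: shift num. Stack=[num] ptr=1 lookahead=* remaining=[* ( num ) / ( ( num ) * num ) - id $]
Step 2: reduce F->num. Stack=[F] ptr=1 lookahead=* remaining=[* ( num ) / ( ( num ) * num ) - id $]
Step 3: reduce T->F. Stack=[T] ptr=1 lookahead=* remaining=[* ( num ) / ( ( num ) * num ) - id $]
Step 4: shift *. Stack=[T *] ptr=2 lookahead=( remaining=[( num ) / ( ( num ) * num ) - id $]
Step 5: shift (. Stack=[T * (] ptr=3 lookahead=num remaining=[num ) / ( ( num ) * num ) - id $]
Step 6: shift num. Stack=[T * ( num] ptr=4 lookahead=) remaining=[) / ( ( num ) * num ) - id $]
Step 7: reduce F->num. Stack=[T * ( F] ptr=4 lookahead=) remaining=[) / ( ( num ) * num ) - id $]
Step 8: reduce T->F. Stack=[T * ( T] ptr=4 lookahead=) remaining=[) / ( ( num ) * num ) - id $]
Step 9: reduce E->T. Stack=[T * ( E] ptr=4 lookahead=) remaining=[) / ( ( num ) * num ) - id $]
Step 10: shift ). Stack=[T * ( E )] ptr=5 lookahead=/ remaining=[/ ( ( num ) * num ) - id $]
Step 11: reduce F->( E ). Stack=[T * F] ptr=5 lookahead=/ remaining=[/ ( ( num ) * num ) - id $]
Step 12: reduce T->T * F. Stack=[T] ptr=5 lookahead=/ remaining=[/ ( ( num ) * num ) - id $]
Step 13: shift /. Stack=[T /] ptr=6 lookahead=( remaining=[( ( num ) * num ) - id $]
Step 14: shift (. Stack=[T / (] ptr=7 lookahead=( remaining=[( num ) * num ) - id $]
Step 15: shift (. Stack=[T / ( (] ptr=8 lookahead=num remaining=[num ) * num ) - id $]
Step 16: shift num. Stack=[T / ( ( num] ptr=9 lookahead=) remaining=[) * num ) - id $]
Step 17: reduce F->num. Stack=[T / ( ( F] ptr=9 lookahead=) remaining=[) * num ) - id $]
Step 18: reduce T->F. Stack=[T / ( ( T] ptr=9 lookahead=) remaining=[) * num ) - id $]
Step 19: reduce E->T. Stack=[T / ( ( E] ptr=9 lookahead=) remaining=[) * num ) - id $]
Step 20: shift ). Stack=[T / ( ( E )] ptr=10 lookahead=* remaining=[* num ) - id $]
Step 21: reduce F->( E ). Stack=[T / ( F] ptr=10 lookahead=* remaining=[* num ) - id $]
Step 22: reduce T->F. Stack=[T / ( T] ptr=10 lookahead=* remaining=[* num ) - id $]
Step 23: shift *. Stack=[T / ( T *] ptr=11 lookahead=num remaining=[num ) - id $]
Step 24: shift num. Stack=[T / ( T * num] ptr=12 lookahead=) remaining=[) - id $]
Step 25: reduce F->num. Stack=[T / ( T * F] ptr=12 lookahead=) remaining=[) - id $]
Step 26: reduce T->T * F. Stack=[T / ( T] ptr=12 lookahead=) remaining=[) - id $]
Step 27: reduce E->T. Stack=[T / ( E] ptr=12 lookahead=) remaining=[) - id $]
Step 28: shift ). Stack=[T / ( E )] ptr=13 lookahead=- remaining=[- id $]
Step 29: reduce F->( E ). Stack=[T / F] ptr=13 lookahead=- remaining=[- id $]
Step 30: reduce T->T / F. Stack=[T] ptr=13 lookahead=- remaining=[- id $]
Step 31: reduce E->T. Stack=[E] ptr=13 lookahead=- remaining=[- id $]
Step 32: shift -. Stack=[E -] ptr=14 lookahead=id remaining=[id $]
Step 33: shift id. Stack=[E - id] ptr=15 lookahead=$ remaining=[$]
Step 34: reduce F->id. Stack=[E - F] ptr=15 lookahead=$ remaining=[$]
Step 35: reduce T->F. Stack=[E - T] ptr=15 lookahead=$ remaining=[$]
Step 36: reduce E->E - T. Stack=[E] ptr=15 lookahead=$ remaining=[$]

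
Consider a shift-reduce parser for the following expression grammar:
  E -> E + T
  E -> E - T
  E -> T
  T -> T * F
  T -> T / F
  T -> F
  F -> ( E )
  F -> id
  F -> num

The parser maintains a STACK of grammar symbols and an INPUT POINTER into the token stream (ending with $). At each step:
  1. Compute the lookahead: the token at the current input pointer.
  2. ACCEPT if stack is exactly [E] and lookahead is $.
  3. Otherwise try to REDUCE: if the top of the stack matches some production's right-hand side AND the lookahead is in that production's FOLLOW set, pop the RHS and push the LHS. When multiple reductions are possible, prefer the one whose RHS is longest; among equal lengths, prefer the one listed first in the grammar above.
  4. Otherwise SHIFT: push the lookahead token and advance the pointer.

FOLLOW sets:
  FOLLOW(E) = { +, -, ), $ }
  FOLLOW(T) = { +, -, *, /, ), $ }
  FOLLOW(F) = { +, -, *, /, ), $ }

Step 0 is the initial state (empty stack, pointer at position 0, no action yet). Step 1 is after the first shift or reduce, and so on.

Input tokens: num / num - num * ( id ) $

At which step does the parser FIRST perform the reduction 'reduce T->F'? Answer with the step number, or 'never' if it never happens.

Step 1: shift num. Stack=[num] ptr=1 lookahead=/ remaining=[/ num - num * ( id ) $]
Step 2: reduce F->num. Stack=[F] ptr=1 lookahead=/ remaining=[/ num - num * ( id ) $]
Step 3: reduce T->F. Stack=[T] ptr=1 lookahead=/ remaining=[/ num - num * ( id ) $]

Answer: 3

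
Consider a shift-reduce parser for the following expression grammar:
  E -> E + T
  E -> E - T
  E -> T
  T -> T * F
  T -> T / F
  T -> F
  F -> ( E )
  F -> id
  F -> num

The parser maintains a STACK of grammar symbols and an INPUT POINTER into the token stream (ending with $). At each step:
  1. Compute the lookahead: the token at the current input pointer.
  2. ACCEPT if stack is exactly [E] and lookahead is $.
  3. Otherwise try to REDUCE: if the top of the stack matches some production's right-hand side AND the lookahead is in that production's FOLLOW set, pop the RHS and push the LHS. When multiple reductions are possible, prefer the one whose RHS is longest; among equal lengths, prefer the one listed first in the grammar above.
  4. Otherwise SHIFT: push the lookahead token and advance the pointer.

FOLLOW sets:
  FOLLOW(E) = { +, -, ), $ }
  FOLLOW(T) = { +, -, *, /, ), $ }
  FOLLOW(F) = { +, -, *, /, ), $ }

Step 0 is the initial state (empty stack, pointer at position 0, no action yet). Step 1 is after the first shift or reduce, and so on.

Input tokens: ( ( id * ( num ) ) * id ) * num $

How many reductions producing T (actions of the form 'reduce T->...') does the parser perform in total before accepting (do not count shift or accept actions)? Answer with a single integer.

Answer: 7

Derivation:
Step 1: shift (. Stack=[(] ptr=1 lookahead=( remaining=[( id * ( num ) ) * id ) * num $]
Step 2: shift (. Stack=[( (] ptr=2 lookahead=id remaining=[id * ( num ) ) * id ) * num $]
Step 3: shift id. Stack=[( ( id] ptr=3 lookahead=* remaining=[* ( num ) ) * id ) * num $]
Step 4: reduce F->id. Stack=[( ( F] ptr=3 lookahead=* remaining=[* ( num ) ) * id ) * num $]
Step 5: reduce T->F. Stack=[( ( T] ptr=3 lookahead=* remaining=[* ( num ) ) * id ) * num $]
Step 6: shift *. Stack=[( ( T *] ptr=4 lookahead=( remaining=[( num ) ) * id ) * num $]
Step 7: shift (. Stack=[( ( T * (] ptr=5 lookahead=num remaining=[num ) ) * id ) * num $]
Step 8: shift num. Stack=[( ( T * ( num] ptr=6 lookahead=) remaining=[) ) * id ) * num $]
Step 9: reduce F->num. Stack=[( ( T * ( F] ptr=6 lookahead=) remaining=[) ) * id ) * num $]
Step 10: reduce T->F. Stack=[( ( T * ( T] ptr=6 lookahead=) remaining=[) ) * id ) * num $]
Step 11: reduce E->T. Stack=[( ( T * ( E] ptr=6 lookahead=) remaining=[) ) * id ) * num $]
Step 12: shift ). Stack=[( ( T * ( E )] ptr=7 lookahead=) remaining=[) * id ) * num $]
Step 13: reduce F->( E ). Stack=[( ( T * F] ptr=7 lookahead=) remaining=[) * id ) * num $]
Step 14: reduce T->T * F. Stack=[( ( T] ptr=7 lookahead=) remaining=[) * id ) * num $]
Step 15: reduce E->T. Stack=[( ( E] ptr=7 lookahead=) remaining=[) * id ) * num $]
Step 16: shift ). Stack=[( ( E )] ptr=8 lookahead=* remaining=[* id ) * num $]
Step 17: reduce F->( E ). Stack=[( F] ptr=8 lookahead=* remaining=[* id ) * num $]
Step 18: reduce T->F. Stack=[( T] ptr=8 lookahead=* remaining=[* id ) * num $]
Step 19: shift *. Stack=[( T *] ptr=9 lookahead=id remaining=[id ) * num $]
Step 20: shift id. Stack=[( T * id] ptr=10 lookahead=) remaining=[) * num $]
Step 21: reduce F->id. Stack=[( T * F] ptr=10 lookahead=) remaining=[) * num $]
Step 22: reduce T->T * F. Stack=[( T] ptr=10 lookahead=) remaining=[) * num $]
Step 23: reduce E->T. Stack=[( E] ptr=10 lookahead=) remaining=[) * num $]
Step 24: shift ). Stack=[( E )] ptr=11 lookahead=* remaining=[* num $]
Step 25: reduce F->( E ). Stack=[F] ptr=11 lookahead=* remaining=[* num $]
Step 26: reduce T->F. Stack=[T] ptr=11 lookahead=* remaining=[* num $]
Step 27: shift *. Stack=[T *] ptr=12 lookahead=num remaining=[num $]
Step 28: shift num. Stack=[T * num] ptr=13 lookahead=$ remaining=[$]
Step 29: reduce F->num. Stack=[T * F] ptr=13 lookahead=$ remaining=[$]
Step 30: reduce T->T * F. Stack=[T] ptr=13 lookahead=$ remaining=[$]
Step 31: reduce E->T. Stack=[E] ptr=13 lookahead=$ remaining=[$]
Step 32: accept. Stack=[E] ptr=13 lookahead=$ remaining=[$]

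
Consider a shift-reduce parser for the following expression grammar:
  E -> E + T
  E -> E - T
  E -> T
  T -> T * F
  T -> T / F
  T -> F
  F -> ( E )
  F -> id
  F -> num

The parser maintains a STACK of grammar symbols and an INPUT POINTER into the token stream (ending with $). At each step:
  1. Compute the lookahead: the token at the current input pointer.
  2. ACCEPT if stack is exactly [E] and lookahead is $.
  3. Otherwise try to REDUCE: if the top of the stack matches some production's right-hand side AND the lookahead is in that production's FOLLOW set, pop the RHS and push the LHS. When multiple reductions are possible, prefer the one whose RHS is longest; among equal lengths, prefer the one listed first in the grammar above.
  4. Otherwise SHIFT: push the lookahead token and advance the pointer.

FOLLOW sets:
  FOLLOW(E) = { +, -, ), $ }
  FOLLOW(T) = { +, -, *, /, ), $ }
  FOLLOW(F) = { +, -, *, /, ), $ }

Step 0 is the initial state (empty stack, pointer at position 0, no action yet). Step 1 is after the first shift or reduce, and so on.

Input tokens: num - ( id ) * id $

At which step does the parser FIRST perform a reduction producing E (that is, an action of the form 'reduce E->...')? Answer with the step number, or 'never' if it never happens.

Step 1: shift num. Stack=[num] ptr=1 lookahead=- remaining=[- ( id ) * id $]
Step 2: reduce F->num. Stack=[F] ptr=1 lookahead=- remaining=[- ( id ) * id $]
Step 3: reduce T->F. Stack=[T] ptr=1 lookahead=- remaining=[- ( id ) * id $]
Step 4: reduce E->T. Stack=[E] ptr=1 lookahead=- remaining=[- ( id ) * id $]

Answer: 4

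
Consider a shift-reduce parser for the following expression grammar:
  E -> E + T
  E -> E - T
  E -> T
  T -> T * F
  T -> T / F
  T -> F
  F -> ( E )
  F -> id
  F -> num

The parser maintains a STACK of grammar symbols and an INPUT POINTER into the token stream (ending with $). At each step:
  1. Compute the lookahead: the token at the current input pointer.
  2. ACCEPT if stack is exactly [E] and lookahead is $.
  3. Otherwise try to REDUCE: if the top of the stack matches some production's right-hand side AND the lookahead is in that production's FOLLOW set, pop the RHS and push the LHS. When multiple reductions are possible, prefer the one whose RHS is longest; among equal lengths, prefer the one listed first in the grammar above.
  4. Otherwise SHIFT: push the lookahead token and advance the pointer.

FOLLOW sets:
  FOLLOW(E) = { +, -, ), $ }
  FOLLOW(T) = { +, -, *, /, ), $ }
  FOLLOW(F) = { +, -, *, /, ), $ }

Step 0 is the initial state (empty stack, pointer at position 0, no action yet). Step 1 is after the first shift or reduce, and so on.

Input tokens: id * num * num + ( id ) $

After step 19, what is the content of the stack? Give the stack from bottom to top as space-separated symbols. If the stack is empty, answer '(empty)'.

Answer: E + ( E )

Derivation:
Step 1: shift id. Stack=[id] ptr=1 lookahead=* remaining=[* num * num + ( id ) $]
Step 2: reduce F->id. Stack=[F] ptr=1 lookahead=* remaining=[* num * num + ( id ) $]
Step 3: reduce T->F. Stack=[T] ptr=1 lookahead=* remaining=[* num * num + ( id ) $]
Step 4: shift *. Stack=[T *] ptr=2 lookahead=num remaining=[num * num + ( id ) $]
Step 5: shift num. Stack=[T * num] ptr=3 lookahead=* remaining=[* num + ( id ) $]
Step 6: reduce F->num. Stack=[T * F] ptr=3 lookahead=* remaining=[* num + ( id ) $]
Step 7: reduce T->T * F. Stack=[T] ptr=3 lookahead=* remaining=[* num + ( id ) $]
Step 8: shift *. Stack=[T *] ptr=4 lookahead=num remaining=[num + ( id ) $]
Step 9: shift num. Stack=[T * num] ptr=5 lookahead=+ remaining=[+ ( id ) $]
Step 10: reduce F->num. Stack=[T * F] ptr=5 lookahead=+ remaining=[+ ( id ) $]
Step 11: reduce T->T * F. Stack=[T] ptr=5 lookahead=+ remaining=[+ ( id ) $]
Step 12: reduce E->T. Stack=[E] ptr=5 lookahead=+ remaining=[+ ( id ) $]
Step 13: shift +. Stack=[E +] ptr=6 lookahead=( remaining=[( id ) $]
Step 14: shift (. Stack=[E + (] ptr=7 lookahead=id remaining=[id ) $]
Step 15: shift id. Stack=[E + ( id] ptr=8 lookahead=) remaining=[) $]
Step 16: reduce F->id. Stack=[E + ( F] ptr=8 lookahead=) remaining=[) $]
Step 17: reduce T->F. Stack=[E + ( T] ptr=8 lookahead=) remaining=[) $]
Step 18: reduce E->T. Stack=[E + ( E] ptr=8 lookahead=) remaining=[) $]
Step 19: shift ). Stack=[E + ( E )] ptr=9 lookahead=$ remaining=[$]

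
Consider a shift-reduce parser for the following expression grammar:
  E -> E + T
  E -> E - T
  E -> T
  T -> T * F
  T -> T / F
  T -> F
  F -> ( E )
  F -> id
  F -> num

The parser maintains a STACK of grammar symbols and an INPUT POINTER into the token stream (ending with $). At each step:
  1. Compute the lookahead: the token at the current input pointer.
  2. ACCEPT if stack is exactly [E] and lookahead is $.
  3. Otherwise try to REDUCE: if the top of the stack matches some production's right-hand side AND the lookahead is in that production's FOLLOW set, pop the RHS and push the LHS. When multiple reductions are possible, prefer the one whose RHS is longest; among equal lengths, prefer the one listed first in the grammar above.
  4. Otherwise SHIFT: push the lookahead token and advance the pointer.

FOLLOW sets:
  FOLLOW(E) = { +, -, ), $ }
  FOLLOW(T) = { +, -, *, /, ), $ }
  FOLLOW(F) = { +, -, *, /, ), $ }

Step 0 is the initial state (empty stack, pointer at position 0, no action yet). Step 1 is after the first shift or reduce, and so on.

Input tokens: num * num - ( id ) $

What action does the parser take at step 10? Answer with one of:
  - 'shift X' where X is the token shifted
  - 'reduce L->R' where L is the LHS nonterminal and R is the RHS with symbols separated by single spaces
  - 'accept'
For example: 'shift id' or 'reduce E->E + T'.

Step 1: shift num. Stack=[num] ptr=1 lookahead=* remaining=[* num - ( id ) $]
Step 2: reduce F->num. Stack=[F] ptr=1 lookahead=* remaining=[* num - ( id ) $]
Step 3: reduce T->F. Stack=[T] ptr=1 lookahead=* remaining=[* num - ( id ) $]
Step 4: shift *. Stack=[T *] ptr=2 lookahead=num remaining=[num - ( id ) $]
Step 5: shift num. Stack=[T * num] ptr=3 lookahead=- remaining=[- ( id ) $]
Step 6: reduce F->num. Stack=[T * F] ptr=3 lookahead=- remaining=[- ( id ) $]
Step 7: reduce T->T * F. Stack=[T] ptr=3 lookahead=- remaining=[- ( id ) $]
Step 8: reduce E->T. Stack=[E] ptr=3 lookahead=- remaining=[- ( id ) $]
Step 9: shift -. Stack=[E -] ptr=4 lookahead=( remaining=[( id ) $]
Step 10: shift (. Stack=[E - (] ptr=5 lookahead=id remaining=[id ) $]

Answer: shift (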